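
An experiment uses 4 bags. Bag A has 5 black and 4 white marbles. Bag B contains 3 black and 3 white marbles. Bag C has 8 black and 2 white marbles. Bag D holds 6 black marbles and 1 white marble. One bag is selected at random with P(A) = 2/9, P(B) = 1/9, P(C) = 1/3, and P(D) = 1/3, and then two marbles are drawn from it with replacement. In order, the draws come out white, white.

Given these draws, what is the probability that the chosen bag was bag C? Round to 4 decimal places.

0.1452

For each hypothesis, P(data | H) works out to: P(data | bag A) = (4/9)(4/9) = 0.19753; P(data | bag B) = (3/6)(3/6) = 0.25; P(data | bag C) = (2/10)(2/10) = 0.04; P(data | bag D) = (1/7)(1/7) = 0.020408.
Weighting by the prior gives 2/9 · 0.19753 = 0.043896, 1/9 · 0.25 = 0.027778, 1/3 · 0.04 = 0.013333, 1/3 · 0.020408 = 0.0068027; these sum to 0.09181.
Therefore the posterior P(bag C | data) = (0.013333) / (0.09181) = 0.14523.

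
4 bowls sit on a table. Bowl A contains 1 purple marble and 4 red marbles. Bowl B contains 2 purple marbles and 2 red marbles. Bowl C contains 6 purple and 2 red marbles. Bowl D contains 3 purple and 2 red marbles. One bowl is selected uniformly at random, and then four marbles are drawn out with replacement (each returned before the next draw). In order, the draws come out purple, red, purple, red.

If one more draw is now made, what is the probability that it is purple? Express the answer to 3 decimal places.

0.538

Under each hypothesis, the probability of the observed sequence is: P(data | bowl A) = (1/5)(4/5)(1/5)(4/5) = 0.0256; P(data | bowl B) = (2/4)(2/4)(2/4)(2/4) = 0.0625; P(data | bowl C) = (6/8)(2/8)(6/8)(2/8) = 0.035156; P(data | bowl D) = (3/5)(2/5)(3/5)(2/5) = 0.0576.
The prior-weighted likelihoods are 1/4 · 0.0256 = 0.0064, 1/4 · 0.0625 = 0.015625, 1/4 · 0.035156 = 0.0087891, 1/4 · 0.0576 = 0.0144; summing to 0.045214.
Dividing through by the total gives posterior P(bowl A | data) = 0.14155, P(bowl B | data) = 0.34558, P(bowl C | data) = 0.19439, P(bowl D | data) = 0.31848.
Averaging over the posterior, P(purple next | data) = (1/5)(0.14155) + (1/2)(0.34558) + (3/4)(0.19439) + (3/5)(0.31848) = 0.53798.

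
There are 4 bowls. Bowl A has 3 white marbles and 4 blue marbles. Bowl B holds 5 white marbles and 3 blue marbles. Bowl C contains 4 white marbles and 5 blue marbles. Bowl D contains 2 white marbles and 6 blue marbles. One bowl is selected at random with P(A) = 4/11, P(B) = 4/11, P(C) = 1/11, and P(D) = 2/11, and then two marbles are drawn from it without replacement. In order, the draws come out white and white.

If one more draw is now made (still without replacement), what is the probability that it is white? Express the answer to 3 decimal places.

For each hypothesis, P(data | H) works out to: P(data | bowl A) = (3/7)(2/6) = 1/7; P(data | bowl B) = (5/8)(4/7) = 5/14; P(data | bowl C) = (4/9)(3/8) = 1/6; P(data | bowl D) = (2/8)(1/7) = 1/28.
Multiplying each by its prior: 4/11 · 1/7 = 4/77, 4/11 · 5/14 = 10/77, 1/11 · 1/6 = 1/66, 2/11 · 1/28 = 1/154; these sum to 47/231.
Normalising, the posterior is P(bowl A | data) = 12/47, P(bowl B | data) = 30/47, P(bowl C | data) = 7/94, P(bowl D | data) = 3/94.
Averaging over the posterior, P(white next | data) = (1/5)(12/47) + (1/2)(30/47) + (2/7)(7/94) + (0)(3/94) = 92/235.

0.391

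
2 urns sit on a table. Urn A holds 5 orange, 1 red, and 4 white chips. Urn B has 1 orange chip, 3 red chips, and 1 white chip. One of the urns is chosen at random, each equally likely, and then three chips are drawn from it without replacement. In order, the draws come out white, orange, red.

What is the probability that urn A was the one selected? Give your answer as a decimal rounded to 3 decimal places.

Under each hypothesis, the probability of the observed sequence is: P(data | urn A) = (4/10)(5/9)(1/8) = 1/36; P(data | urn B) = (1/5)(1/4)(3/3) = 1/20.
Multiplying each by its prior: 1/2 · 1/36 = 1/72, 1/2 · 1/20 = 1/40; these sum to 7/180.
So P(urn A | data) = (1/72) / (7/180) = 5/14.

0.357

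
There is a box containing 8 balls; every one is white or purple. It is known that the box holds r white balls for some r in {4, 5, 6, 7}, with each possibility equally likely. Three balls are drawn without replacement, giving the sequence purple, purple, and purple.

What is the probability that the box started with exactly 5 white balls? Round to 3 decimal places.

0.200

Under each hypothesis, the probability of the observed sequence is: P(data | r = 4) = (4/8)(3/7)(2/6) = 1/14; P(data | r = 5) = (3/8)(2/7)(1/6) = 1/56; P(data | r = 6) = (2/8)(1/7)(0/6) = 0; P(data | r = 7) = (1/8)(0/7) = 0.
The prior-weighted likelihoods are 1/4 · 1/14 = 1/56, 1/4 · 1/56 = 1/224, 1/4 · 0 = 0, 1/4 · 0 = 0; with total 5/224.
Therefore the posterior P(r = 5 | data) = (1/224) / (5/224) = 1/5.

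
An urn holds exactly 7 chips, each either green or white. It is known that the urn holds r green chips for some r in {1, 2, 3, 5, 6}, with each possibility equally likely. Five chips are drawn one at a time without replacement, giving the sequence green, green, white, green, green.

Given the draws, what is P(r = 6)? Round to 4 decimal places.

The likelihood of the observed sequence under each hypothesis: P(data | r = 1) = (1/7)(0/6) = 0; P(data | r = 2) = (2/7)(1/6)(5/5)(0/4) = 0; P(data | r = 3) = (3/7)(2/6)(4/5)(1/4)(0/3) = 0; P(data | r = 5) = (5/7)(4/6)(2/5)(3/4)(2/3) = 2/21; P(data | r = 6) = (6/7)(5/6)(1/5)(4/4)(3/3) = 1/7.
The prior-weighted likelihoods are 1/5 · 0 = 0, 1/5 · 0 = 0, 1/5 · 0 = 0, 1/5 · 2/21 = 2/105, 1/5 · 1/7 = 1/35; these sum to 1/21.
Therefore the posterior P(r = 6 | data) = (1/35) / (1/21) = 3/5.

0.6000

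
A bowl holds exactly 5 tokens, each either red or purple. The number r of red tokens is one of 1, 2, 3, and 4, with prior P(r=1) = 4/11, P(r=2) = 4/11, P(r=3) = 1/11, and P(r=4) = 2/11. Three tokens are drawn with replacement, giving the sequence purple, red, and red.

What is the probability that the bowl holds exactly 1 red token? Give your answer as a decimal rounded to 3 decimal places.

For each hypothesis, P(data | H) works out to: P(data | r = 1) = (4/5)(1/5)(1/5) = 0.032; P(data | r = 2) = (3/5)(2/5)(2/5) = 0.096; P(data | r = 3) = (2/5)(3/5)(3/5) = 0.144; P(data | r = 4) = (1/5)(4/5)(4/5) = 0.128.
Weighting by the prior gives 4/11 · 0.032 = 0.011636, 4/11 · 0.096 = 0.034909, 1/11 · 0.144 = 0.013091, 2/11 · 0.128 = 0.023273; with total 0.082909.
Hence P(r = 1 | data) = (0.011636) / (0.082909) = 0.14035.

0.140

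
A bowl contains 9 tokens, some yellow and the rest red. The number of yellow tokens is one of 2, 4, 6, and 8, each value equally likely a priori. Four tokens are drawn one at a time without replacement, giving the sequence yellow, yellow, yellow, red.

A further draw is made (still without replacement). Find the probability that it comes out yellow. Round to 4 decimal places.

0.7059

The likelihood of the observed sequence under each hypothesis: P(data | r = 2) = (2/9)(1/8)(0/7) = 0; P(data | r = 4) = (4/9)(3/8)(2/7)(5/6) = 5/126; P(data | r = 6) = (6/9)(5/8)(4/7)(3/6) = 5/42; P(data | r = 8) = (8/9)(7/8)(6/7)(1/6) = 1/9.
Multiplying each by its prior: 1/4 · 0 = 0, 1/4 · 5/126 = 5/504, 1/4 · 5/42 = 5/168, 1/4 · 1/9 = 1/36; with total 17/252.
Dividing through by the total gives posterior P(r = 2 | data) = 0, P(r = 4 | data) = 5/34, P(r = 6 | data) = 15/34, P(r = 8 | data) = 7/17.
Averaging over the posterior, P(yellow next | data) = (1/5)(5/34) + (3/5)(15/34) + (1)(7/17) = 12/17.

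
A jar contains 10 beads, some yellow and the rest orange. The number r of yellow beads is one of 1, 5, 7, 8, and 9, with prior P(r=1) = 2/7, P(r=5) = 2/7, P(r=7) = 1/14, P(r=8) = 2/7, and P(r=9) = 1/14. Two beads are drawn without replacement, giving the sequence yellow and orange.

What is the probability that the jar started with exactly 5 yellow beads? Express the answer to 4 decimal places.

0.4348

For each hypothesis, P(data | H) works out to: P(data | r = 1) = (1/10)(9/9) = 1/10; P(data | r = 5) = (5/10)(5/9) = 5/18; P(data | r = 7) = (7/10)(3/9) = 7/30; P(data | r = 8) = (8/10)(2/9) = 8/45; P(data | r = 9) = (9/10)(1/9) = 1/10.
Multiplying each by its prior: 2/7 · 1/10 = 1/35, 2/7 · 5/18 = 5/63, 1/14 · 7/30 = 1/60, 2/7 · 8/45 = 16/315, 1/14 · 1/10 = 1/140; these sum to 23/126.
Hence P(r = 5 | data) = (5/63) / (23/126) = 10/23.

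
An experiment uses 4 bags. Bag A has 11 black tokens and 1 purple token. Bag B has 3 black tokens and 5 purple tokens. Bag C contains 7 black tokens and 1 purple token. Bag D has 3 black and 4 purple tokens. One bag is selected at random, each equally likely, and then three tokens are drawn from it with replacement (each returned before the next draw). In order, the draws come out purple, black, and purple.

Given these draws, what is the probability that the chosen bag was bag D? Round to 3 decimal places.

The likelihood of the observed sequence under each hypothesis: P(data | bag A) = (1/12)(11/12)(1/12) = 0.0063657; P(data | bag B) = (5/8)(3/8)(5/8) = 0.14648; P(data | bag C) = (1/8)(7/8)(1/8) = 0.013672; P(data | bag D) = (4/7)(3/7)(4/7) = 0.13994.
Multiplying each by its prior: 1/4 · 0.0063657 = 0.0015914, 1/4 · 0.14648 = 0.036621, 1/4 · 0.013672 = 0.003418, 1/4 · 0.13994 = 0.034985; these sum to 0.076616.
By Bayes' rule, P(bag D | data) = (0.034985) / (0.076616) = 0.45663.

0.457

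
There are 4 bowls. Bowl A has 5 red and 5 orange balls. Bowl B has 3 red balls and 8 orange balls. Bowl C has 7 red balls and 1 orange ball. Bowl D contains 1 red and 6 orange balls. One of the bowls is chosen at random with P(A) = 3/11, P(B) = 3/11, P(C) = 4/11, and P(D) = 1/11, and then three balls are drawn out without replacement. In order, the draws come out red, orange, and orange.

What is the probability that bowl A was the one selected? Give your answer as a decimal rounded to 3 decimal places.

0.390

For each hypothesis, P(data | H) works out to: P(data | bowl A) = (5/10)(5/9)(4/8) = 0.13889; P(data | bowl B) = (3/11)(8/10)(7/9) = 0.1697; P(data | bowl C) = (7/8)(1/7)(0/6) = 0; P(data | bowl D) = (1/7)(6/6)(5/5) = 0.14286.
Weighting by the prior gives 3/11 · 0.13889 = 0.037879, 3/11 · 0.1697 = 0.046281, 4/11 · 0 = 0, 1/11 · 0.14286 = 0.012987; these sum to 0.097147.
By Bayes' rule, P(bowl A | data) = (0.037879) / (0.097147) = 0.38991.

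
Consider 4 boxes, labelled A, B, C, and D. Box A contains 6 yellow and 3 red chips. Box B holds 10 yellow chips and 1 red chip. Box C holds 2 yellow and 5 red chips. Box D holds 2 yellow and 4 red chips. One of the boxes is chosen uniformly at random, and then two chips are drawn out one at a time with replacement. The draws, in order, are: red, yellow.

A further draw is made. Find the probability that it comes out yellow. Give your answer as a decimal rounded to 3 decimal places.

Compute the likelihood of the observed sequence for each case: P(data | box A) = (3/9)(6/9) = 0.22222; P(data | box B) = (1/11)(10/11) = 0.082645; P(data | box C) = (5/7)(2/7) = 0.20408; P(data | box D) = (4/6)(2/6) = 0.22222.
Weighting by the prior gives 1/4 · 0.22222 = 0.055556, 1/4 · 0.082645 = 0.020661, 1/4 · 0.20408 = 0.05102, 1/4 · 0.22222 = 0.055556; these sum to 0.18279.
Dividing through by the total gives posterior P(box A | data) = 0.30393, P(box B | data) = 0.11303, P(box C | data) = 0.27912, P(box D | data) = 0.30393.
Averaging over the posterior, P(yellow next | data) = (2/3)(0.30393) + (10/11)(0.11303) + (2/7)(0.27912) + (1/3)(0.30393) = 0.48643.

0.486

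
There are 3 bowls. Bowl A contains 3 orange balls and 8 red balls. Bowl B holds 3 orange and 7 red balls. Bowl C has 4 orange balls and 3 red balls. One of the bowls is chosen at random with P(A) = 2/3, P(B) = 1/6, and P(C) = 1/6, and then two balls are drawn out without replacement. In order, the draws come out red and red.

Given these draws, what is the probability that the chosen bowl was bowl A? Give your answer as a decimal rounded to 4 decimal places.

For each hypothesis, P(data | H) works out to: P(data | bowl A) = (8/11)(7/10) = 0.50909; P(data | bowl B) = (7/10)(6/9) = 0.46667; P(data | bowl C) = (3/7)(2/6) = 0.14286.
The prior-weighted likelihoods are 2/3 · 0.50909 = 0.33939, 1/6 · 0.46667 = 0.077778, 1/6 · 0.14286 = 0.02381; with total 0.44098.
So P(bowl A | data) = (0.33939) / (0.44098) = 0.76963.

0.7696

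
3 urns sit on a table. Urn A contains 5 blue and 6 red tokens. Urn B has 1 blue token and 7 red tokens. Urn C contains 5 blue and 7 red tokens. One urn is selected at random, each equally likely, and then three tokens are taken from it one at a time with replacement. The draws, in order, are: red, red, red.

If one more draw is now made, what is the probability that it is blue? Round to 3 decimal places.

0.233

Under each hypothesis, the probability of the observed sequence is: P(data | urn A) = (6/11)(6/11)(6/11) = 0.16228; P(data | urn B) = (7/8)(7/8)(7/8) = 0.66992; P(data | urn C) = (7/12)(7/12)(7/12) = 0.1985.
Multiplying each by its prior: 1/3 · 0.16228 = 0.054095, 1/3 · 0.66992 = 0.22331, 1/3 · 0.1985 = 0.066165; with total 0.34357.
Normalising, the posterior is P(urn A | data) = 0.15745, P(urn B | data) = 0.64997, P(urn C | data) = 0.19258.
Averaging over the posterior, P(blue next | data) = (5/11)(0.15745) + (1/8)(0.64997) + (5/12)(0.19258) = 0.23306.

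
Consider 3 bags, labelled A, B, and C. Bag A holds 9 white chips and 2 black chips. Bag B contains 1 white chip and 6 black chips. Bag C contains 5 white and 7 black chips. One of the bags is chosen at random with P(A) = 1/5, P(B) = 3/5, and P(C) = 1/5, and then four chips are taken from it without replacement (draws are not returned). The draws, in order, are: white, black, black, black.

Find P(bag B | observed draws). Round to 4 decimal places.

0.8290

The likelihood of the observed sequence under each hypothesis: P(data | bag A) = (9/11)(2/10)(1/9)(0/8) = 0; P(data | bag B) = (1/7)(6/6)(5/5)(4/4) = 0.14286; P(data | bag C) = (5/12)(7/11)(6/10)(5/9) = 0.088384.
Multiplying each by its prior: 1/5 · 0 = 0, 3/5 · 0.14286 = 0.085714, 1/5 · 0.088384 = 0.017677; with total 0.10339.
By Bayes' rule, P(bag B | data) = (0.085714) / (0.10339) = 0.82903.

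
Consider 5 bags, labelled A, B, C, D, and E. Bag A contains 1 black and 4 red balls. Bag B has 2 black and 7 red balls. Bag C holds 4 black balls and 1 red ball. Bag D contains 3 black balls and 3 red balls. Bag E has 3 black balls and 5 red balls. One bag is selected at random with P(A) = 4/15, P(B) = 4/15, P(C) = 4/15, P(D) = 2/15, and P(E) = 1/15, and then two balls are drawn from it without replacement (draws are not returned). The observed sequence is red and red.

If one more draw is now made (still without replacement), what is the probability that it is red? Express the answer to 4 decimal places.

For each hypothesis, P(data | H) works out to: P(data | bag A) = (4/5)(3/4) = 0.6; P(data | bag B) = (7/9)(6/8) = 0.58333; P(data | bag C) = (1/5)(0/4) = 0; P(data | bag D) = (3/6)(2/5) = 0.2; P(data | bag E) = (5/8)(4/7) = 0.35714.
The prior-weighted likelihoods are 4/15 · 0.6 = 0.16, 4/15 · 0.58333 = 0.15556, 4/15 · 0 = 0, 2/15 · 0.2 = 0.026667, 1/15 · 0.35714 = 0.02381; with total 0.36603.
Normalising, the posterior is P(bag A | data) = 0.43712, P(bag B | data) = 0.42498, P(bag C | data) = 0, P(bag D | data) = 0.072853, P(bag E | data) = 0.065048.
Averaging over the posterior, P(red next | data) = (2/3)(0.43712) + (5/7)(0.42498) + (1/4)(0.072853) + (1/2)(0.065048) = 0.64571.

0.6457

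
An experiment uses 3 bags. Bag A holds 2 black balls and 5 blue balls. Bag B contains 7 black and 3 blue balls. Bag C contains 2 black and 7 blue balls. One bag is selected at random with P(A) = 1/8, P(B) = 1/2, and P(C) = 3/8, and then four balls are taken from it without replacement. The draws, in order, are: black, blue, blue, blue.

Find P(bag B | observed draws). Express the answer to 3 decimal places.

0.056

Under each hypothesis, the probability of the observed sequence is: P(data | bag A) = (2/7)(5/6)(4/5)(3/4) = 0.14286; P(data | bag B) = (7/10)(3/9)(2/8)(1/7) = 0.0083333; P(data | bag C) = (2/9)(7/8)(6/7)(5/6) = 0.13889.
Weighting by the prior gives 1/8 · 0.14286 = 0.017857, 1/2 · 0.0083333 = 0.0041667, 3/8 · 0.13889 = 0.052083; summing to 0.074107.
Hence P(bag B | data) = (0.0041667) / (0.074107) = 0.056225.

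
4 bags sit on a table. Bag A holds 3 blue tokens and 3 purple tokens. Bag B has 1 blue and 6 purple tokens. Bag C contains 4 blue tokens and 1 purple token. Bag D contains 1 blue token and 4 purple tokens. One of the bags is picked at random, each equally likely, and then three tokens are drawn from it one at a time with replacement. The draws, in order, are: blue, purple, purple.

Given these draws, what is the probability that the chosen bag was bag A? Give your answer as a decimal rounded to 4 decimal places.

0.3205

Compute the likelihood of the observed sequence for each case: P(data | bag A) = (3/6)(3/6)(3/6) = 0.125; P(data | bag B) = (1/7)(6/7)(6/7) = 0.10496; P(data | bag C) = (4/5)(1/5)(1/5) = 0.032; P(data | bag D) = (1/5)(4/5)(4/5) = 0.128.
Multiplying each by its prior: 1/4 · 0.125 = 0.03125, 1/4 · 0.10496 = 0.026239, 1/4 · 0.032 = 0.008, 1/4 · 0.128 = 0.032; with total 0.097489.
Hence P(bag A | data) = (0.03125) / (0.097489) = 0.32055.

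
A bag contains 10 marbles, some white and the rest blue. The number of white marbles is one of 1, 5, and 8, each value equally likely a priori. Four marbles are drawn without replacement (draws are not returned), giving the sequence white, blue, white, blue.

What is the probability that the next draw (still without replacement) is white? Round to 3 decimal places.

0.609

For each hypothesis, P(data | H) works out to: P(data | r = 1) = (1/10)(9/9)(0/8) = 0; P(data | r = 5) = (5/10)(5/9)(4/8)(4/7) = 5/63; P(data | r = 8) = (8/10)(2/9)(7/8)(1/7) = 1/45.
Weighting by the prior gives 1/3 · 0 = 0, 1/3 · 5/63 = 5/189, 1/3 · 1/45 = 1/135; these sum to 32/945.
Normalising, the posterior is P(r = 1 | data) = 0, P(r = 5 | data) = 25/32, P(r = 8 | data) = 7/32.
Averaging over the posterior, P(white next | data) = (1/2)(25/32) + (1)(7/32) = 39/64.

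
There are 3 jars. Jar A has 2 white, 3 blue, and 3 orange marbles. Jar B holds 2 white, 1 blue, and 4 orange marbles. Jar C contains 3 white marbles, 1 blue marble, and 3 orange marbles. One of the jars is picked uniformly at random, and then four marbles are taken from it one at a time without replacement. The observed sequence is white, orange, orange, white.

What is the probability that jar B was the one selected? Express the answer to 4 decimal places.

0.3636

Under each hypothesis, the probability of the observed sequence is: P(data | jar A) = (2/8)(3/7)(2/6)(1/5) = 1/140; P(data | jar B) = (2/7)(4/6)(3/5)(1/4) = 1/35; P(data | jar C) = (3/7)(3/6)(2/5)(2/4) = 3/70.
The prior-weighted likelihoods are 1/3 · 1/140 = 1/420, 1/3 · 1/35 = 1/105, 1/3 · 3/70 = 1/70; summing to 11/420.
Therefore the posterior P(jar B | data) = (1/105) / (11/420) = 4/11.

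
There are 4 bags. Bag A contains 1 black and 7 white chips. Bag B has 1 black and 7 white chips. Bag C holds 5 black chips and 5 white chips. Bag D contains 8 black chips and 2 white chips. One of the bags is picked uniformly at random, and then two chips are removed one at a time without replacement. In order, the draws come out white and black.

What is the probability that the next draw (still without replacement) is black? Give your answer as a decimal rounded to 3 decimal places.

Compute the likelihood of the observed sequence for each case: P(data | bag A) = (7/8)(1/7) = 1/8; P(data | bag B) = (7/8)(1/7) = 1/8; P(data | bag C) = (5/10)(5/9) = 5/18; P(data | bag D) = (2/10)(8/9) = 8/45.
Multiplying each by its prior: 1/4 · 1/8 = 1/32, 1/4 · 1/8 = 1/32, 1/4 · 5/18 = 5/72, 1/4 · 8/45 = 2/45; with total 127/720.
Normalising, the posterior is P(bag A | data) = 45/254, P(bag B | data) = 45/254, P(bag C | data) = 50/127, P(bag D | data) = 32/127.
Averaging over the posterior, P(black next | data) = (0)(45/254) + (0)(45/254) + (1/2)(50/127) + (7/8)(32/127) = 53/127.

0.417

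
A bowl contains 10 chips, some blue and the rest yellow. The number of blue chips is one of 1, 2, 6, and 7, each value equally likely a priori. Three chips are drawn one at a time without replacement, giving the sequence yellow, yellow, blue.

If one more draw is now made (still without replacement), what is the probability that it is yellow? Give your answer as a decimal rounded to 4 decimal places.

0.6529

For each hypothesis, P(data | H) works out to: P(data | r = 1) = (9/10)(8/9)(1/8) = 0.1; P(data | r = 2) = (8/10)(7/9)(2/8) = 0.15556; P(data | r = 6) = (4/10)(3/9)(6/8) = 0.1; P(data | r = 7) = (3/10)(2/9)(7/8) = 0.058333.
Weighting by the prior gives 1/4 · 0.1 = 0.025, 1/4 · 0.15556 = 0.038889, 1/4 · 0.1 = 0.025, 1/4 · 0.058333 = 0.014583; summing to 0.10347.
Normalising, the posterior is P(r = 1 | data) = 0.24161, P(r = 2 | data) = 0.37584, P(r = 6 | data) = 0.24161, P(r = 7 | data) = 0.14094.
Averaging over the posterior, P(yellow next | data) = (1)(0.24161) + (6/7)(0.37584) + (2/7)(0.24161) + (1/7)(0.14094) = 0.65292.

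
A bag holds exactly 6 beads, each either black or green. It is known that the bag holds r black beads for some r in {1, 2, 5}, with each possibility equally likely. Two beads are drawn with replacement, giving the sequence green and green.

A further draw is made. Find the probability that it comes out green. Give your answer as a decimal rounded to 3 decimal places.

The likelihood of the observed sequence under each hypothesis: P(data | r = 1) = (5/6)(5/6) = 25/36; P(data | r = 2) = (4/6)(4/6) = 4/9; P(data | r = 5) = (1/6)(1/6) = 1/36.
Multiplying each by its prior: 1/3 · 25/36 = 25/108, 1/3 · 4/9 = 4/27, 1/3 · 1/36 = 1/108; summing to 7/18.
Dividing through by the total gives posterior P(r = 1 | data) = 25/42, P(r = 2 | data) = 8/21, P(r = 5 | data) = 1/42.
The predictive probability is P(green next | data) = (5/6)(25/42) + (2/3)(8/21) + (1/6)(1/42) = 95/126.

0.754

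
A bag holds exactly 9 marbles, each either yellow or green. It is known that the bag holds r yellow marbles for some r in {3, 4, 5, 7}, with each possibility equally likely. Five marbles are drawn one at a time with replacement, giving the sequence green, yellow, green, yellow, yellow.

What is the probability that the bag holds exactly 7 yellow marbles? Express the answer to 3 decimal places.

0.231

For each hypothesis, P(data | H) works out to: P(data | r = 3) = (6/9)(3/9)(6/9)(3/9)(3/9) = 0.016461; P(data | r = 4) = (5/9)(4/9)(5/9)(4/9)(4/9) = 0.027096; P(data | r = 5) = (4/9)(5/9)(4/9)(5/9)(5/9) = 0.03387; P(data | r = 7) = (2/9)(7/9)(2/9)(7/9)(7/9) = 0.023235.
Weighting by the prior gives 1/4 · 0.016461 = 0.0041152, 1/4 · 0.027096 = 0.006774, 1/4 · 0.03387 = 0.0084675, 1/4 · 0.023235 = 0.0058087; summing to 0.025166.
Therefore the posterior P(r = 7 | data) = (0.0058087) / (0.025166) = 0.23082.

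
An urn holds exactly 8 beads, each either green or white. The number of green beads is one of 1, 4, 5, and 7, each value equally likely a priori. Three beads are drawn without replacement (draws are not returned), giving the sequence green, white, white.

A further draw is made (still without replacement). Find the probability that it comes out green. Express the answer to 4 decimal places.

The likelihood of the observed sequence under each hypothesis: P(data | r = 1) = (1/8)(7/7)(6/6) = 1/8; P(data | r = 4) = (4/8)(4/7)(3/6) = 1/7; P(data | r = 5) = (5/8)(3/7)(2/6) = 5/56; P(data | r = 7) = (7/8)(1/7)(0/6) = 0.
Multiplying each by its prior: 1/4 · 1/8 = 1/32, 1/4 · 1/7 = 1/28, 1/4 · 5/56 = 5/224, 1/4 · 0 = 0; these sum to 5/56.
Normalising, the posterior is P(r = 1 | data) = 7/20, P(r = 4 | data) = 2/5, P(r = 5 | data) = 1/4, P(r = 7 | data) = 0.
Averaging over the posterior, P(green next | data) = (0)(7/20) + (3/5)(2/5) + (4/5)(1/4) = 11/25.

0.4400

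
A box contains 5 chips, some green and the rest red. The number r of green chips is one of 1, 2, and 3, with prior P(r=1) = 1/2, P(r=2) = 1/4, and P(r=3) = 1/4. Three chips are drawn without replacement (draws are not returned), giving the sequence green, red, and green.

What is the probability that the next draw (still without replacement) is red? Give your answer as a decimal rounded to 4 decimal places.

0.6667

Compute the likelihood of the observed sequence for each case: P(data | r = 1) = (1/5)(4/4)(0/3) = 0; P(data | r = 2) = (2/5)(3/4)(1/3) = 1/10; P(data | r = 3) = (3/5)(2/4)(2/3) = 1/5.
The prior-weighted likelihoods are 1/2 · 0 = 0, 1/4 · 1/10 = 1/40, 1/4 · 1/5 = 1/20; these sum to 3/40.
Normalising, the posterior is P(r = 1 | data) = 0, P(r = 2 | data) = 1/3, P(r = 3 | data) = 2/3.
Averaging over the posterior, P(red next | data) = (1)(1/3) + (1/2)(2/3) = 2/3.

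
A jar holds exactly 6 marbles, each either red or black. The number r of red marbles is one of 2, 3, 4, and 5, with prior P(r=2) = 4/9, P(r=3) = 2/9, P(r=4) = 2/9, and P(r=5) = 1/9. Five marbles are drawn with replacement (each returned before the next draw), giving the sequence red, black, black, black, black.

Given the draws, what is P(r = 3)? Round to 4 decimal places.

For each hypothesis, P(data | H) works out to: P(data | r = 2) = (2/6)(4/6)(4/6)(4/6)(4/6) = 0.065844; P(data | r = 3) = (3/6)(3/6)(3/6)(3/6)(3/6) = 0.03125; P(data | r = 4) = (4/6)(2/6)(2/6)(2/6)(2/6) = 0.0082305; P(data | r = 5) = (5/6)(1/6)(1/6)(1/6)(1/6) = 0.000643.
The prior-weighted likelihoods are 4/9 · 0.065844 = 0.029264, 2/9 · 0.03125 = 0.0069444, 2/9 · 0.0082305 = 0.001829, 1/9 · 0.000643 = 7.1445e-05; with total 0.038109.
Hence P(r = 3 | data) = (0.0069444) / (0.038109) = 0.18223.

0.1822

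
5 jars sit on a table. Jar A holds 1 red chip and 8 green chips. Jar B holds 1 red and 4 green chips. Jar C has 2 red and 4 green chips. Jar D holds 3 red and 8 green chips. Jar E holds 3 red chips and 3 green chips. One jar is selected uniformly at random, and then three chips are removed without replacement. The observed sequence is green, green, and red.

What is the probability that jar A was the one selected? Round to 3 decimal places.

0.134

Under each hypothesis, the probability of the observed sequence is: P(data | jar A) = (8/9)(7/8)(1/7) = 0.11111; P(data | jar B) = (4/5)(3/4)(1/3) = 0.2; P(data | jar C) = (4/6)(3/5)(2/4) = 0.2; P(data | jar D) = (8/11)(7/10)(3/9) = 0.1697; P(data | jar E) = (3/6)(2/5)(3/4) = 0.15.
The prior-weighted likelihoods are 1/5 · 0.11111 = 0.022222, 1/5 · 0.2 = 0.04, 1/5 · 0.2 = 0.04, 1/5 · 0.1697 = 0.033939, 1/5 · 0.15 = 0.03; with total 0.16616.
So P(jar A | data) = (0.022222) / (0.16616) = 0.13374.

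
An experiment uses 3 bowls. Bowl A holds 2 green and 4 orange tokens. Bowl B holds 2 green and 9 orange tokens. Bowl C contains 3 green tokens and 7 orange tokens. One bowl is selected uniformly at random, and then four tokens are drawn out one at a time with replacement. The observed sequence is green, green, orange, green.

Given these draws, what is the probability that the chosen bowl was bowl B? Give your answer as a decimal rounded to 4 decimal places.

For each hypothesis, P(data | H) works out to: P(data | bowl A) = (2/6)(2/6)(4/6)(2/6) = 0.024691; P(data | bowl B) = (2/11)(2/11)(9/11)(2/11) = 0.0049177; P(data | bowl C) = (3/10)(3/10)(7/10)(3/10) = 0.0189.
The prior-weighted likelihoods are 1/3 · 0.024691 = 0.0082305, 1/3 · 0.0049177 = 0.0016392, 1/3 · 0.0189 = 0.0063; summing to 0.01617.
Hence P(bowl B | data) = (0.0016392) / (0.01617) = 0.10138.

0.1014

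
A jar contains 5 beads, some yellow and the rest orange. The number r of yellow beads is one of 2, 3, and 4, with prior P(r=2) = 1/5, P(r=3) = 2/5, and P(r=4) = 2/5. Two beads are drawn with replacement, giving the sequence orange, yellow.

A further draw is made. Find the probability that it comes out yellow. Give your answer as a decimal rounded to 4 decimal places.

0.6154

For each hypothesis, P(data | H) works out to: P(data | r = 2) = (3/5)(2/5) = 6/25; P(data | r = 3) = (2/5)(3/5) = 6/25; P(data | r = 4) = (1/5)(4/5) = 4/25.
Weighting by the prior gives 1/5 · 6/25 = 6/125, 2/5 · 6/25 = 12/125, 2/5 · 4/25 = 8/125; with total 26/125.
Dividing through by the total gives posterior P(r = 2 | data) = 3/13, P(r = 3 | data) = 6/13, P(r = 4 | data) = 4/13.
The predictive probability is P(yellow next | data) = (2/5)(3/13) + (3/5)(6/13) + (4/5)(4/13) = 8/13.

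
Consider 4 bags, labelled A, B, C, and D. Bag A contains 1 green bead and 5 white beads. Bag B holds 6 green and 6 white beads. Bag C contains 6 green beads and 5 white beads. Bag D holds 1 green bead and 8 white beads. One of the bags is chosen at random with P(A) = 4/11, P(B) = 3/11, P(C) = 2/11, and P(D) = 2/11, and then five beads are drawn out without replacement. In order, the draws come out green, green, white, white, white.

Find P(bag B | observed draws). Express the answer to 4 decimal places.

Under each hypothesis, the probability of the observed sequence is: P(data | bag A) = (1/6)(0/5) = 0; P(data | bag B) = (6/12)(5/11)(6/10)(5/9)(4/8) = 5/132; P(data | bag C) = (6/11)(5/10)(5/9)(4/8)(3/7) = 5/154; P(data | bag D) = (1/9)(0/8) = 0.
Weighting by the prior gives 4/11 · 0 = 0, 3/11 · 5/132 = 5/484, 2/11 · 5/154 = 5/847, 2/11 · 0 = 0; with total 5/308.
Hence P(bag B | data) = (5/484) / (5/308) = 7/11.

0.6364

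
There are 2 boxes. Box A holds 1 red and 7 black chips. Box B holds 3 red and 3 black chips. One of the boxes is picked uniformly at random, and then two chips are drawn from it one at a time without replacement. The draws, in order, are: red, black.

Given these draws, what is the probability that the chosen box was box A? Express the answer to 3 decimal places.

0.294

Under each hypothesis, the probability of the observed sequence is: P(data | box A) = (1/8)(7/7) = 1/8; P(data | box B) = (3/6)(3/5) = 3/10.
The prior-weighted likelihoods are 1/2 · 1/8 = 1/16, 1/2 · 3/10 = 3/20; these sum to 17/80.
Hence P(box A | data) = (1/16) / (17/80) = 5/17.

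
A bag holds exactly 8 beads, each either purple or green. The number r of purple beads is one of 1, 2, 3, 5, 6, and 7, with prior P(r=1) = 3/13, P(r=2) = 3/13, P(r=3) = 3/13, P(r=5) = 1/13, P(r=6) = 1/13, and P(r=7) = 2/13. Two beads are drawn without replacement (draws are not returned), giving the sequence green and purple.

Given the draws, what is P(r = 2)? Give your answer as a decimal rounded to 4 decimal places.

The likelihood of the observed sequence under each hypothesis: P(data | r = 1) = (7/8)(1/7) = 1/8; P(data | r = 2) = (6/8)(2/7) = 3/14; P(data | r = 3) = (5/8)(3/7) = 15/56; P(data | r = 5) = (3/8)(5/7) = 15/56; P(data | r = 6) = (2/8)(6/7) = 3/14; P(data | r = 7) = (1/8)(7/7) = 1/8.
Multiplying each by its prior: 3/13 · 1/8 = 3/104, 3/13 · 3/14 = 9/182, 3/13 · 15/56 = 45/728, 1/13 · 15/56 = 15/728, 1/13 · 3/14 = 3/182, 2/13 · 1/8 = 1/52; these sum to 11/56.
Hence P(r = 2 | data) = (9/182) / (11/56) = 36/143.

0.2517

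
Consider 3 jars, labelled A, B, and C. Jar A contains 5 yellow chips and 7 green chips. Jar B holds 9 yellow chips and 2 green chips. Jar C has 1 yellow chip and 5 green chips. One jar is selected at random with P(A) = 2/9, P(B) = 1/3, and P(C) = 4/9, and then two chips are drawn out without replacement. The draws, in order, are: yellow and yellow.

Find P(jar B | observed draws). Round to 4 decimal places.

Under each hypothesis, the probability of the observed sequence is: P(data | jar A) = (5/12)(4/11) = 5/33; P(data | jar B) = (9/11)(8/10) = 36/55; P(data | jar C) = (1/6)(0/5) = 0.
The prior-weighted likelihoods are 2/9 · 5/33 = 10/297, 1/3 · 36/55 = 12/55, 4/9 · 0 = 0; with total 34/135.
So P(jar B | data) = (12/55) / (34/135) = 162/187.

0.8663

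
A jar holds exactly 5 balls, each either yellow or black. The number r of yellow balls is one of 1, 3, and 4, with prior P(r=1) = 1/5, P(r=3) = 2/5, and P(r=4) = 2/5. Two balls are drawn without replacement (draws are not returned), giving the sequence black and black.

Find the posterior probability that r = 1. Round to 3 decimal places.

The likelihood of the observed sequence under each hypothesis: P(data | r = 1) = (4/5)(3/4) = 3/5; P(data | r = 3) = (2/5)(1/4) = 1/10; P(data | r = 4) = (1/5)(0/4) = 0.
Multiplying each by its prior: 1/5 · 3/5 = 3/25, 2/5 · 1/10 = 1/25, 2/5 · 0 = 0; these sum to 4/25.
So P(r = 1 | data) = (3/25) / (4/25) = 3/4.

0.750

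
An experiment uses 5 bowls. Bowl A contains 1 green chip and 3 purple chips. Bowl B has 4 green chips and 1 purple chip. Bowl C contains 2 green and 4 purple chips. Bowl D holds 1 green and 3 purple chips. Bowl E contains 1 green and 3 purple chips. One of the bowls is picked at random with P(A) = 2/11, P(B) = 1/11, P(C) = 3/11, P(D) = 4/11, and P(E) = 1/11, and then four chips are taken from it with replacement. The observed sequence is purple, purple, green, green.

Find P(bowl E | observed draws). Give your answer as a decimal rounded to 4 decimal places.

The likelihood of the observed sequence under each hypothesis: P(data | bowl A) = (3/4)(3/4)(1/4)(1/4) = 0.035156; P(data | bowl B) = (1/5)(1/5)(4/5)(4/5) = 0.0256; P(data | bowl C) = (4/6)(4/6)(2/6)(2/6) = 0.049383; P(data | bowl D) = (3/4)(3/4)(1/4)(1/4) = 0.035156; P(data | bowl E) = (3/4)(3/4)(1/4)(1/4) = 0.035156.
The prior-weighted likelihoods are 2/11 · 0.035156 = 0.006392, 1/11 · 0.0256 = 0.0023273, 3/11 · 0.049383 = 0.013468, 4/11 · 0.035156 = 0.012784, 1/11 · 0.035156 = 0.003196; with total 0.038167.
Therefore the posterior P(bowl E | data) = (0.003196) / (0.038167) = 0.083737.

0.0837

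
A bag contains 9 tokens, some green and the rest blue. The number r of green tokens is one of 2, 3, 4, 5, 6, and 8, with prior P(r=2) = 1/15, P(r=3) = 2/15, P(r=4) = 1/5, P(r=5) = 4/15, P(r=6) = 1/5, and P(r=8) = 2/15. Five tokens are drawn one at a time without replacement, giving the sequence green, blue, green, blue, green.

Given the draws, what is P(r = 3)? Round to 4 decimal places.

Under each hypothesis, the probability of the observed sequence is: P(data | r = 2) = (2/9)(7/8)(1/7)(6/6)(0/5) = 0; P(data | r = 3) = (3/9)(6/8)(2/7)(5/6)(1/5) = 1/84; P(data | r = 4) = (4/9)(5/8)(3/7)(4/6)(2/5) = 2/63; P(data | r = 5) = (5/9)(4/8)(4/7)(3/6)(3/5) = 1/21; P(data | r = 6) = (6/9)(3/8)(5/7)(2/6)(4/5) = 1/21; P(data | r = 8) = (8/9)(1/8)(7/7)(0/6) = 0.
Multiplying each by its prior: 1/15 · 0 = 0, 2/15 · 1/84 = 1/630, 1/5 · 2/63 = 2/315, 4/15 · 1/21 = 4/315, 1/5 · 1/21 = 1/105, 2/15 · 0 = 0; these sum to 19/630.
Hence P(r = 3 | data) = (1/630) / (19/630) = 1/19.

0.0526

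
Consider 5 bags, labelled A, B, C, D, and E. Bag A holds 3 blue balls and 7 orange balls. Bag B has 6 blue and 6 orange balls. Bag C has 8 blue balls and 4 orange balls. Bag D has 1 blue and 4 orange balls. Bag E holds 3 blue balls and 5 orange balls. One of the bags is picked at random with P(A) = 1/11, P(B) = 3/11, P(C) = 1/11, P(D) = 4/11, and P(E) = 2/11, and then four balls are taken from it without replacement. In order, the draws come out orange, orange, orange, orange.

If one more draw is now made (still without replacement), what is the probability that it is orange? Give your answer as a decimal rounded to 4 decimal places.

The likelihood of the observed sequence under each hypothesis: P(data | bag A) = (7/10)(6/9)(5/8)(4/7) = 0.16667; P(data | bag B) = (6/12)(5/11)(4/10)(3/9) = 0.030303; P(data | bag C) = (4/12)(3/11)(2/10)(1/9) = 0.0020202; P(data | bag D) = (4/5)(3/4)(2/3)(1/2) = 0.2; P(data | bag E) = (5/8)(4/7)(3/6)(2/5) = 0.071429.
Weighting by the prior gives 1/11 · 0.16667 = 0.015152, 3/11 · 0.030303 = 0.0082645, 1/11 · 0.0020202 = 0.00018365, 4/11 · 0.2 = 0.072727, 2/11 · 0.071429 = 0.012987; summing to 0.10931.
The posterior is then P(bag A | data) = 0.13861, P(bag B | data) = 0.075603, P(bag C | data) = 0.0016801, P(bag D | data) = 0.66531, P(bag E | data) = 0.1188.
The predictive probability is P(orange next | data) = (1/2)(0.13861) + (1/4)(0.075603) + (0)(0.0016801) + (0)(0.66531) + (1/4)(0.1188) = 0.1179.

0.1179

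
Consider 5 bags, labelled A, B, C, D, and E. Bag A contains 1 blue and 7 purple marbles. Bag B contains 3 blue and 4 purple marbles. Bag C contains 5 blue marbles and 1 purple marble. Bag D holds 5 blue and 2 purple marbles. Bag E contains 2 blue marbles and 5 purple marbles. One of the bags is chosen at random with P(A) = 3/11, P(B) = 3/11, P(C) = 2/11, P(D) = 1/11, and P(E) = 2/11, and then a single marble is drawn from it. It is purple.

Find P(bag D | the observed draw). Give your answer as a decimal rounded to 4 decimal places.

0.0447

Compute the likelihood of this draw for each case: P(data | bag A) = (7/8) = 0.875; P(data | bag B) = (4/7) = 0.57143; P(data | bag C) = (1/6) = 0.16667; P(data | bag D) = (2/7) = 0.28571; P(data | bag E) = (5/7) = 0.71429.
The prior-weighted likelihoods are 3/11 · 0.875 = 0.23864, 3/11 · 0.57143 = 0.15584, 2/11 · 0.16667 = 0.030303, 1/11 · 0.28571 = 0.025974, 2/11 · 0.71429 = 0.12987; summing to 0.58063.
Hence P(bag D | data) = (0.025974) / (0.58063) = 0.044734.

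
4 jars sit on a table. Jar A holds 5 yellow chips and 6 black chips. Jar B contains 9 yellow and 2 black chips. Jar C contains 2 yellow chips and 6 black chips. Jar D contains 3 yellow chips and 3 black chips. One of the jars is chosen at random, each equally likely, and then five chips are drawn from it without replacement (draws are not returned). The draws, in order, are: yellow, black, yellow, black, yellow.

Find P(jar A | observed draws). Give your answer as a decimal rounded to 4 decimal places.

0.3226

Under each hypothesis, the probability of the observed sequence is: P(data | jar A) = (5/11)(6/10)(4/9)(5/8)(3/7) = 0.032468; P(data | jar B) = (9/11)(2/10)(8/9)(1/8)(7/7) = 0.018182; P(data | jar C) = (2/8)(6/7)(1/6)(5/5)(0/4) = 0; P(data | jar D) = (3/6)(3/5)(2/4)(2/3)(1/2) = 0.05.
Multiplying each by its prior: 1/4 · 0.032468 = 0.0081169, 1/4 · 0.018182 = 0.0045455, 1/4 · 0 = 0, 1/4 · 0.05 = 0.0125; these sum to 0.025162.
So P(jar A | data) = (0.0081169) / (0.025162) = 0.32258.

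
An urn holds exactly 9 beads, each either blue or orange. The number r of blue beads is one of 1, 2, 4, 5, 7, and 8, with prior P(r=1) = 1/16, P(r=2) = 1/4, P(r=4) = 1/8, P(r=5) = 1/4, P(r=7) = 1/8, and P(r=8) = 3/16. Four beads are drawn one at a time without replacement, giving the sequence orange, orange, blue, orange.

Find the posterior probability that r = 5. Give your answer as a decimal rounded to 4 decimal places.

0.1613

The likelihood of the observed sequence under each hypothesis: P(data | r = 1) = (8/9)(7/8)(1/7)(6/6) = 1/9; P(data | r = 2) = (7/9)(6/8)(2/7)(5/6) = 5/36; P(data | r = 4) = (5/9)(4/8)(4/7)(3/6) = 5/63; P(data | r = 5) = (4/9)(3/8)(5/7)(2/6) = 5/126; P(data | r = 7) = (2/9)(1/8)(7/7)(0/6) = 0; P(data | r = 8) = (1/9)(0/8) = 0.
The prior-weighted likelihoods are 1/16 · 1/9 = 1/144, 1/4 · 5/36 = 5/144, 1/8 · 5/63 = 5/504, 1/4 · 5/126 = 5/504, 1/8 · 0 = 0, 3/16 · 0 = 0; summing to 31/504.
By Bayes' rule, P(r = 5 | data) = (5/504) / (31/504) = 5/31.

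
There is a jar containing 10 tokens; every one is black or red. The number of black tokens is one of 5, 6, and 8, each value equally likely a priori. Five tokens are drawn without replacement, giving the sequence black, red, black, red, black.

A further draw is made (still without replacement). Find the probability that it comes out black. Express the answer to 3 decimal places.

0.609

For each hypothesis, P(data | H) works out to: P(data | r = 5) = (5/10)(5/9)(4/8)(4/7)(3/6) = 5/126; P(data | r = 6) = (6/10)(4/9)(5/8)(3/7)(4/6) = 1/21; P(data | r = 8) = (8/10)(2/9)(7/8)(1/7)(6/6) = 1/45.
Weighting by the prior gives 1/3 · 5/126 = 5/378, 1/3 · 1/21 = 1/63, 1/3 · 1/45 = 1/135; these sum to 23/630.
Dividing through by the total gives posterior P(r = 5 | data) = 25/69, P(r = 6 | data) = 10/23, P(r = 8 | data) = 14/69.
So P(black next | data) = Σ P(black next | H) P(H | data) = (2/5)(25/69) + (3/5)(10/23) + (1)(14/69) = 14/23.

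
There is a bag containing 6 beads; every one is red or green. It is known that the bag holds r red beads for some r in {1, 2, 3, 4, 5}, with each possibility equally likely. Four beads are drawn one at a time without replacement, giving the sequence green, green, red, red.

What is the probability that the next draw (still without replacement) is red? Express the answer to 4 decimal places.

0.5000

For each hypothesis, P(data | H) works out to: P(data | r = 1) = (5/6)(4/5)(1/4)(0/3) = 0; P(data | r = 2) = (4/6)(3/5)(2/4)(1/3) = 1/15; P(data | r = 3) = (3/6)(2/5)(3/4)(2/3) = 1/10; P(data | r = 4) = (2/6)(1/5)(4/4)(3/3) = 1/15; P(data | r = 5) = (1/6)(0/5) = 0.
Multiplying each by its prior: 1/5 · 0 = 0, 1/5 · 1/15 = 1/75, 1/5 · 1/10 = 1/50, 1/5 · 1/15 = 1/75, 1/5 · 0 = 0; with total 7/150.
Normalising, the posterior is P(r = 1 | data) = 0, P(r = 2 | data) = 2/7, P(r = 3 | data) = 3/7, P(r = 4 | data) = 2/7, P(r = 5 | data) = 0.
So P(red next | data) = Σ P(red next | H) P(H | data) = (0)(2/7) + (1/2)(3/7) + (1)(2/7) = 1/2.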